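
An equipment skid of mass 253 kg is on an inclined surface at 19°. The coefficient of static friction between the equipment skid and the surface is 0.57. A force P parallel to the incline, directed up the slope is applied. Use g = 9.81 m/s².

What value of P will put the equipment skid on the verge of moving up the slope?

P ≈ 2150 N

At impending motion up the slope, friction acts down-slope at its limit: f = μ_s N.
P is parallel to the surface, so N = m g cos θ = 2350 N.
Along the incline: P = m g sin θ + μ_s N = 808 + 0.57×2350 = 2150 N.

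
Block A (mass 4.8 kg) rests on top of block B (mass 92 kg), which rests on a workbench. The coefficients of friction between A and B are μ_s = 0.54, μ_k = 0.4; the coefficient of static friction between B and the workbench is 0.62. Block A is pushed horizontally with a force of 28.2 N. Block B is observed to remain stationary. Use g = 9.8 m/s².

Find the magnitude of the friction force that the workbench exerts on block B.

The normal force B exerts on A is simply A's weight, N₁ = 47.04 N.
Maximum static friction on A from B: μ_s N₁ = 0.54×47.04 = 25.4 N.
Since P = 28.2 N > 25.4 N, A slides on B; the A–B friction is kinetic: f₁ = μ_k N₁ = 0.4×47.04 = 18.8 N.
B experiences an equal 18.8 N forward from A (third law). B is in equilibrium, so the floor supplies f₂ = 18.8 N of static friction (limit μ_s(m_A+m_B)g = 588.2 N, not exceeded).

f ≈ 18.8 N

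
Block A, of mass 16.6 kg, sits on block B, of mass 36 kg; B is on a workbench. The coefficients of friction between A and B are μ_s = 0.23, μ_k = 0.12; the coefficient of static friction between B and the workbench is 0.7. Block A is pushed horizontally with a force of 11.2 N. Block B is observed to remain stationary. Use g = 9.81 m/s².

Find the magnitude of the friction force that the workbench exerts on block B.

Normal force at the A–B interface: N₁ = m_A g = 162.8 N.
Maximum static friction on A from B: μ_s N₁ = 0.23×162.8 = 37.45 N.
P = 11.2 N is within that limit, so A and B move together (both at rest); the A–B friction is simply f₁ = P = 11.2 N.
By Newton's third law B feels 11.2 N forward from A. With B stationary, the floor's static friction on B balances it: f₂ = 11.2 N (well within μ_s(m_A+m_B)g = 361.2 N).

f ≈ 11.2 N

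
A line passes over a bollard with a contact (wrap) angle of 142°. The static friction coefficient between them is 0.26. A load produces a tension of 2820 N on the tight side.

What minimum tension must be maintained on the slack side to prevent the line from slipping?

T_min ≈ 1480 N

Capstan equation at impending slip: T_tight/T_slack = e^{μβ}.
β = 142° = 2.478 rad; e^{μβ} = e^{0.26×2.478} = 1.905.
T_slack = T_tight / e^{μβ} = 2820 / 1.905 = 1480 N.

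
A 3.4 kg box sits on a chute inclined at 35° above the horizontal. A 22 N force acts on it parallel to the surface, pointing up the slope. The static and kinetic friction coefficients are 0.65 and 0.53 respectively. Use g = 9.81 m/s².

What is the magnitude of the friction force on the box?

f ≈ 2.87 N (down the incline)

The normal reaction is N = m g cos θ = 27.32 N.
For equilibrium along the incline the friction force must supply f = m g sin θ − P = 19.13 − 22 = -2.869 N (positive meaning up-slope).
Static friction can supply at most μ_s N = 17.76 N.
Since |-2.869| ≤ 17.76 N, static friction is sufficient; f equals the required value, not μ_s N.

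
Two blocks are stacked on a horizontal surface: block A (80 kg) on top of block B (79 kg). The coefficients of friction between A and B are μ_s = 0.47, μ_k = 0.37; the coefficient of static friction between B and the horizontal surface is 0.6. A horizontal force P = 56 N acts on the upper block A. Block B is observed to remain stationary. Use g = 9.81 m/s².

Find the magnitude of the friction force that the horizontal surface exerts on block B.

f ≈ 56 N

Normal force at the A–B interface: N₁ = m_A g = 784.8 N.
So the A–B interface can sustain at most μ_s N₁ = 368.9 N of static friction.
Since P = 56 N ≤ 368.9 N, A does not slip on B; friction on A equals P = 56 N.
By Newton's third law B feels 56 N forward from A. With B stationary, the floor's static friction on B balances it: f₂ = 56 N (well within μ_s(m_A+m_B)g = 935.9 N).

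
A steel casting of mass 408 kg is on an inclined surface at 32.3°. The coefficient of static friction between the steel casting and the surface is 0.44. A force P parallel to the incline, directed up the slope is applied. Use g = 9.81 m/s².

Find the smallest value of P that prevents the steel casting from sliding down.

The steel casting tends to slide down (tan θ > μ_s), so at the point of impending slip friction acts up-slope at its limit: f = μ_s N.
P is parallel to the surface, so N = m g cos θ = 3380 N.
Along the incline: P + μ_s N = m g sin θ, so P = 2140 − 0.44×3380 = 650 N.

P_min ≈ 650 N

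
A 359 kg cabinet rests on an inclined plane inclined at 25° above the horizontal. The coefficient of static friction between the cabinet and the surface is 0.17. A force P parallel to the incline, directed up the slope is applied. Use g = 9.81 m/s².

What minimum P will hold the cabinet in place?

P_min ≈ 946 N

The cabinet tends to slide down (tan θ > μ_s), so at the point of impending slip friction acts up-slope at its limit: f = μ_s N.
P is parallel to the surface, so N = m g cos θ = 3190 N.
Along the incline: P + μ_s N = m g sin θ, so P = 1490 − 0.17×3190 = 946 N.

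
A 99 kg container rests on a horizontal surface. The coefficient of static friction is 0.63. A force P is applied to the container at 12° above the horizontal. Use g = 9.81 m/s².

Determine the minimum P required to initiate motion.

P ≈ 552 N

N = m g − P sin α (the pull lifts the container).
At impending slip, P cos α = μ_s N = μ_s (m g − P sin α).
Solving: P (cos α + μ_s sin α) = μ_s m g → P = 0.63×971/(cos 12° + 0.63 sin 12°) = 612/1.109 = 552 N.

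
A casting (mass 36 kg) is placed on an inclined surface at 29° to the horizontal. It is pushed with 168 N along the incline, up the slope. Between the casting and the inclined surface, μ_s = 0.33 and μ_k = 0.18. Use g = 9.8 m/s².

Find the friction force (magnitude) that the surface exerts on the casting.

Normal force: N = m g cos θ = 36 × 9.8 × cos 29° = 308.6 N.
The friction needed for equilibrium is m g sin θ − P = 171 − 168 = 3.041 N, measured positive up-slope.
The static-friction ceiling is μ_s N = 0.33 × 308.6 = 101.8 N.
Since |3.041| ≤ 101.8 N, no slip — friction simply equals what equilibrium demands.

f ≈ 3.04 N (up the incline)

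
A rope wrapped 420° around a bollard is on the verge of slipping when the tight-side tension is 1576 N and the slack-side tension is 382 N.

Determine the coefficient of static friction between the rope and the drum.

T₂/T₁ = e^{μβ} → μ = ln(T₂/T₁)/β.
β = 420° = 7.33 rad.
μ = ln(1576/382)/7.33 = ln(4.126)/7.33 = 0.193.

μ ≈ 0.193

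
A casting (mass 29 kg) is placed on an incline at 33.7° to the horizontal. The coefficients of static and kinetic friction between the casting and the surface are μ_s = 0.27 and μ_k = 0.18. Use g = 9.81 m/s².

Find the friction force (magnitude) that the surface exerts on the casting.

Normal force: N = m g cos θ = 29 × 9.81 × cos 33.7° = 236.7 N.
For equilibrium along the incline, friction must balance the weight component: f = m g sin θ = 157.8 N up the slope.
Maximum static friction available: μ_s N = 0.27 × 236.7 = 63.9 N.
|157.8| exceeds 63.9 N, so the casting slips down-slope; friction is kinetic, f = μ_k N = 0.18×236.7 = 42.6 N.

f ≈ 42.6 N (up the incline)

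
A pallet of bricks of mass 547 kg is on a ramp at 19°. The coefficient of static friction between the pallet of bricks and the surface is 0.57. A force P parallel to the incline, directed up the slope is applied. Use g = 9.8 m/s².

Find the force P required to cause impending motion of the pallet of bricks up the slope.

P ≈ 4630 N

At impending motion up the slope, friction acts down-slope at its limit: f = μ_s N.
P is parallel to the surface, so N = m g cos θ = 5070 N.
Along the incline: P = m g sin θ + μ_s N = 1750 + 0.57×5070 = 4630 N.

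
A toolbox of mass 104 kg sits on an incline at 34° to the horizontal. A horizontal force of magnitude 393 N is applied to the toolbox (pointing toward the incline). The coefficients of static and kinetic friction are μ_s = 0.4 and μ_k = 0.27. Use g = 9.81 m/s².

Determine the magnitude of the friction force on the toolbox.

f ≈ 245 N (up the incline)

The horizontal push has a component P sin θ into the surface, so N = m g cos θ + P sin θ = 845.8 + 219.8 = 1066 N.
Parallel to the incline: P cos θ − m g sin θ = 325.8 − 570.5 = -244.7 N; the friction needed to balance this is 244.7 N acting up the slope.
The limit of static friction is μ_s N = 426.2 N.
Since 244.7 N is within the 426.2 N limit, the toolbox stays put and friction is exactly 245 N.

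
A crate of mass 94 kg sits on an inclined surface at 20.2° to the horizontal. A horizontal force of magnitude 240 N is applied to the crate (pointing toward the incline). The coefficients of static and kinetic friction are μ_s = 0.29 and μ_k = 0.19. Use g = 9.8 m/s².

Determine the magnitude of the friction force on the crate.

The horizontal push has a component P sin θ into the surface, so N = m g cos θ + P sin θ = 864.5 + 82.87 = 947.4 N.
Parallel to the incline: P cos θ − m g sin θ = 225.2 − 318.1 = -92.85 N; the friction needed to balance this is 92.85 N acting up the slope.
Maximum static friction: μ_s N = 0.29 × 947.4 = 274.7 N.
|f_req| = 92.85 ≤ 274.7 N → the crate is in equilibrium; friction equals the required value.

f ≈ 92.9 N (up the incline)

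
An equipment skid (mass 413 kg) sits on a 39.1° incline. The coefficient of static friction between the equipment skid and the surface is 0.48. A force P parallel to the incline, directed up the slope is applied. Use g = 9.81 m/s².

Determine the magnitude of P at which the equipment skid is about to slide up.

P ≈ 4060 N

At impending motion up the slope, friction acts down-slope at its limit: f = μ_s N.
P is parallel to the surface, so N = m g cos θ = 3140 N.
Along the incline: P = m g sin θ + μ_s N = 2560 + 0.48×3140 = 4060 N.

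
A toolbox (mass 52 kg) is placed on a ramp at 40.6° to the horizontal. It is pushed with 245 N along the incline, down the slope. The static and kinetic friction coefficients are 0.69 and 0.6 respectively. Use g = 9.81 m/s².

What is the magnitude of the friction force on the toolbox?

The normal reaction is N = m g cos θ = 387.3 N.
For equilibrium along the incline the friction force must supply f = m g sin θ + P = 332 + 245 = 577 N (positive meaning up-slope).
The static-friction ceiling is μ_s N = 0.69 × 387.3 = 267.3 N.
Since |577| > 267.3 N, static friction cannot hold it; the toolbox slides down the incline and kinetic friction applies: f = μ_k N = 0.6 × 387.3 = 232 N.

f ≈ 232 N (up the incline)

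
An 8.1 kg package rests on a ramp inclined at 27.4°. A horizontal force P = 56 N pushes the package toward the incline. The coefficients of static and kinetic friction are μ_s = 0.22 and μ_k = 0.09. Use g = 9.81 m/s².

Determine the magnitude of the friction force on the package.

f ≈ 13.1 N (down the incline)

The horizontal push has a component P sin θ into the surface, so N = m g cos θ + P sin θ = 70.55 + 25.77 = 96.32 N.
Parallel to the incline: P cos θ − m g sin θ = 49.72 − 36.57 = 13.15 N; the friction needed to balance this is 13.15 N acting down the slope.
Maximum static friction: μ_s N = 0.22 × 96.32 = 21.19 N.
|f_req| = 13.15 ≤ 21.19 N → the package is in equilibrium; friction equals the required value.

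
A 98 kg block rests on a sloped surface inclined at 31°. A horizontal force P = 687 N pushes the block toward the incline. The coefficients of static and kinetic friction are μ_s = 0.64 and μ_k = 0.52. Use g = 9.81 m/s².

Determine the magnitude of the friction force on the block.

f ≈ 93.7 N (down the incline)

The horizontal push has a component P sin θ into the surface, so N = m g cos θ + P sin θ = 824.1 + 353.8 = 1178 N.
Along the incline, the net driving force (taking up-slope positive) is P cos θ − m g sin θ = 588.9 − 495.1 = 93.73 N, so equilibrium requires friction f = -93.73 N (down-slope).
Maximum static friction: μ_s N = 0.64 × 1178 = 753.9 N.
Since 93.73 N is within the 753.9 N limit, the block stays put and friction is exactly 93.7 N.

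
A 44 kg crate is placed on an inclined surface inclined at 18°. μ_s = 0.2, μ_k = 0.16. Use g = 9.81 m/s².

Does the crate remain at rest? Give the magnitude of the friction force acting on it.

N = m g cos θ = 411 N.
Down-slope weight component: m g sin θ = 133 N.
μ_s N = 82.1 N.
133 > 82.1 N, so it slides; kinetic friction f = μ_k N = 0.16×411 = 65.7 N.

f ≈ 65.7 N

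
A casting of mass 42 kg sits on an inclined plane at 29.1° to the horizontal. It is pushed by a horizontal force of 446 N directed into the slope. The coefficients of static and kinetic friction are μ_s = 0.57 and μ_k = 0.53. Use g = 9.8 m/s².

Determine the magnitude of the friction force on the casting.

Resolve perpendicular to the incline: N = m g cos θ + P sin θ = 42×9.8×cos 29.1° + 446×sin 29.1° = 576.6 N.
Along the incline, the net driving force (taking up-slope positive) is P cos θ − m g sin θ = 389.7 − 200.2 = 189.5 N, so equilibrium requires friction f = -189.5 N (down-slope).
Maximum static friction: μ_s N = 0.57 × 576.6 = 328.6 N.
|f_req| = 189.5 ≤ 328.6 N → the casting is in equilibrium; friction equals the required value.

f ≈ 190 N (down the incline)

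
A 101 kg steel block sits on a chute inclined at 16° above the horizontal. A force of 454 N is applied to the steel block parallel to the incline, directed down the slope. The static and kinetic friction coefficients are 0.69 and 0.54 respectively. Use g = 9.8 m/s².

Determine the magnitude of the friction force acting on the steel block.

Normal force: N = m g cos θ = 101 × 9.8 × cos 16° = 951.5 N.
For equilibrium along the incline the friction force must supply f = m g sin θ + P = 272.8 + 454 = 726.8 N (positive meaning up-slope).
Static friction can supply at most μ_s N = 656.5 N.
|726.8| exceeds 656.5 N, so the steel block slips down-slope; friction is kinetic, f = μ_k N = 0.54×951.5 = 514 N.

f ≈ 514 N (up the incline)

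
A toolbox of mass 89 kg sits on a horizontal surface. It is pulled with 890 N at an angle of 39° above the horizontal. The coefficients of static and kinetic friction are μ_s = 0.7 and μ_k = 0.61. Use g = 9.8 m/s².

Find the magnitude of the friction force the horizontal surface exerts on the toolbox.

f ≈ 190 N

Vertical equilibrium gives N = m g − P sin α = 312.1 N.
The horizontal driving force is P cos α = 691.7 N, so equilibrium needs friction f = 691.7 N.
μ_s N = 0.7 × 312.1 = 218.5 N.
The required friction exceeds μ_s N, so the toolbox moves and f = μ_k N = 190 N.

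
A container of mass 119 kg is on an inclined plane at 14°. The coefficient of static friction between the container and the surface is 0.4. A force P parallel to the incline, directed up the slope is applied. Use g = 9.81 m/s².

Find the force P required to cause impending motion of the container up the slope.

At impending motion up the slope, friction acts down-slope at its limit: f = μ_s N.
P is parallel to the surface, so N = m g cos θ = 1130 N.
Along the incline: P = m g sin θ + μ_s N = 282 + 0.4×1130 = 736 N.

P ≈ 736 N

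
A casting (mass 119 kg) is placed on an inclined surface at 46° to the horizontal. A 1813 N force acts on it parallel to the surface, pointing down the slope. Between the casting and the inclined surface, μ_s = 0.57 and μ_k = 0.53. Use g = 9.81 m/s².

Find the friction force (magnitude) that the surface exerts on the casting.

Perpendicular to the surface, N = m g cos θ = 119·9.81·cos 46° = 810.9 N.
The friction needed for equilibrium is m g sin θ + P = 839.8 + 1813 = 2653 N, measured positive up-slope.
The static-friction ceiling is μ_s N = 0.57 × 810.9 = 462.2 N.
|2653| exceeds 462.2 N, so the casting slips down-slope; friction is kinetic, f = μ_k N = 0.53×810.9 = 430 N.

f ≈ 430 N (up the incline)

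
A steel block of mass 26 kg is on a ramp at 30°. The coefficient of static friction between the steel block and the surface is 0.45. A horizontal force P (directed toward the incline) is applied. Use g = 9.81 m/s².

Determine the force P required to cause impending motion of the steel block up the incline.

At impending motion up the slope, friction acts down-slope at its limit: f = μ_s N.
Perpendicular to the incline: N = m g cos θ + P sin θ.
Along the incline: P cos θ = m g sin θ + μ_s N = m g sin θ + μ_s (m g cos θ + P sin θ).
Solving, P (cos θ − μ_s sin θ) = m g (sin θ + μ_s cos θ), so P = 26×9.81×(sin 30° + 0.45 cos 30°)/(cos 30° − 0.45 sin 30°) = 255×0.8897/0.641 = 354 N.

P ≈ 354 N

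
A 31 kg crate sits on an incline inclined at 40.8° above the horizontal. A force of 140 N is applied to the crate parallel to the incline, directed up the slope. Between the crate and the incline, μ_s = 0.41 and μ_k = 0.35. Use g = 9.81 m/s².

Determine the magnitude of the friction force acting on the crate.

The normal reaction is N = m g cos θ = 230.2 N.
The friction needed for equilibrium is m g sin θ − P = 198.7 − 140 = 58.71 N, measured positive up-slope.
The static-friction ceiling is μ_s N = 0.41 × 230.2 = 94.39 N.
Since |58.71| ≤ 94.39 N, static friction is sufficient; f equals the required value, not μ_s N.

f ≈ 58.7 N (up the incline)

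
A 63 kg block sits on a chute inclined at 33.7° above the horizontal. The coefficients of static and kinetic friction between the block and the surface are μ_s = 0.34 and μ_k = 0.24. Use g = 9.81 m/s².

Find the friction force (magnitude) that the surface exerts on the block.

f ≈ 123 N (up the incline)

The normal reaction is N = m g cos θ = 514.2 N.
For equilibrium along the incline, friction must balance the weight component: f = m g sin θ = 342.9 N up the slope.
The static-friction ceiling is μ_s N = 0.34 × 514.2 = 174.8 N.
Since |342.9| > 174.8 N, static friction cannot hold it; the block slides down the incline and kinetic friction applies: f = μ_k N = 0.24 × 514.2 = 123 N.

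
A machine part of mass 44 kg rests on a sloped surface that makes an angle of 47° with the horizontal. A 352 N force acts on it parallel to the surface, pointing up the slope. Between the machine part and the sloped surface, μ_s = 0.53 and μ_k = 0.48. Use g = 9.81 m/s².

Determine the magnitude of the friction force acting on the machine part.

f ≈ 36.3 N (down the incline)

Normal force: N = m g cos θ = 44 × 9.81 × cos 47° = 294.4 N.
The friction needed for equilibrium is m g sin θ − P = 315.7 − 352 = -36.32 N, measured positive up-slope.
Static friction can supply at most μ_s N = 156 N.
Since |-36.32| ≤ 156 N, static friction is sufficient; f equals the required value, not μ_s N.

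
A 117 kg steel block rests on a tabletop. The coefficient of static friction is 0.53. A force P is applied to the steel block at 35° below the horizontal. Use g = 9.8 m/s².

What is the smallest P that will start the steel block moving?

P ≈ 1180 N

N = m g + P sin α (the push presses the steel block into the tabletop).
At impending slip, P cos α = μ_s N = μ_s (m g + P sin α).
Solving: P (cos α − μ_s sin α) = μ_s m g → P = 0.53×1150/(cos 35° − 0.53 sin 35°) = 608/0.5152 = 1180 N.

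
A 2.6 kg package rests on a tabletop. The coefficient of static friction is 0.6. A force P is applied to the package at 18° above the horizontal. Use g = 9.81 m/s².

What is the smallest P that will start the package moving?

P ≈ 13.5 N

N = m g − P sin α (the pull lifts the package).
At impending slip, P cos α = μ_s N = μ_s (m g − P sin α).
Solving: P (cos α + μ_s sin α) = μ_s m g → P = 0.6×25.5/(cos 18° + 0.6 sin 18°) = 15.3/1.136 = 13.5 N.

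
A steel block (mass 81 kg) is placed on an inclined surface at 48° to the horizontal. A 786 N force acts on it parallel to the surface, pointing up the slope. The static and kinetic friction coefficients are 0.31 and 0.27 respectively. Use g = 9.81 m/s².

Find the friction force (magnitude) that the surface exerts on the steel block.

Normal force: N = m g cos θ = 81 × 9.81 × cos 48° = 531.7 N.
For equilibrium along the incline the friction force must supply f = m g sin θ − P = 590.5 − 786 = -195.5 N (positive meaning up-slope).
Static friction can supply at most μ_s N = 164.8 N.
Since |-195.5| > 164.8 N, static friction cannot hold it; the steel block slides up the incline and kinetic friction applies: f = μ_k N = 0.27 × 531.7 = 144 N.

f ≈ 144 N (down the incline)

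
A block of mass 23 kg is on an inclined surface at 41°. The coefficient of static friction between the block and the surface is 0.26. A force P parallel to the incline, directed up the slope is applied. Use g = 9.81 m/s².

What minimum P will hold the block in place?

The block tends to slide down (tan θ > μ_s), so at the point of impending slip friction acts up-slope at its limit: f = μ_s N.
P is parallel to the surface, so N = m g cos θ = 170 N.
Along the incline: P + μ_s N = m g sin θ, so P = 148 − 0.26×170 = 104 N.

P_min ≈ 104 N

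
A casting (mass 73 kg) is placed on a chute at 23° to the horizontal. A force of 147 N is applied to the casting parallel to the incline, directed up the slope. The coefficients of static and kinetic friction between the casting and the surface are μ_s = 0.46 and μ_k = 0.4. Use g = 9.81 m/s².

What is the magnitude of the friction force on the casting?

f ≈ 133 N (up the incline)

The normal reaction is N = m g cos θ = 659.2 N.
The friction needed for equilibrium is m g sin θ − P = 279.8 − 147 = 132.8 N, measured positive up-slope.
The static-friction ceiling is μ_s N = 0.46 × 659.2 = 303.2 N.
Since |132.8| ≤ 303.2 N, the casting remains in static equilibrium and friction takes exactly the required value.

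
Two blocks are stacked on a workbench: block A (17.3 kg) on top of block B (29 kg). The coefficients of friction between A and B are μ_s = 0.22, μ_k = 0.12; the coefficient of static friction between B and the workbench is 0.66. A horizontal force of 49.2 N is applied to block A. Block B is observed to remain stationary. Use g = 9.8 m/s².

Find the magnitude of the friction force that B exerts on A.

The normal force B exerts on A is simply A's weight, N₁ = 169.5 N.
Maximum static friction on A from B: μ_s N₁ = 0.22×169.5 = 37.3 N.
P = 49.2 N exceeds that limit, so A slips over B and the interface friction becomes kinetic: f₁ = μ_k N₁ = 0.12×169.5 = 20.3 N.
B experiences an equal 20.3 N forward from A (third law). B is in equilibrium, so the floor supplies f₂ = 20.3 N of static friction (limit μ_s(m_A+m_B)g = 299.5 N, not exceeded).

f ≈ 20.3 N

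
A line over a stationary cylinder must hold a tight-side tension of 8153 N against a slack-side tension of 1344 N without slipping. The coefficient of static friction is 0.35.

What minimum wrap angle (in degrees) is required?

β_min ≈ 295°

T₂/T₁ = e^{μβ} → β = ln(T₂/T₁)/μ.
β = ln(8153/1344)/0.35 = 1.803/0.35 = 5.151 rad.
In degrees: β = 5.151 × 180/π = 295°.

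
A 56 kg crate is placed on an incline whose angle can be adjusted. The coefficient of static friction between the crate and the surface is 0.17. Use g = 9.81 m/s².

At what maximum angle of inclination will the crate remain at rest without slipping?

θ_max ≈ 9.65°

At the slip threshold, m g sin θ = μ_s · m g cos θ, so tan θ = μ_s.
θ_max = arctan(0.17) = 9.65°.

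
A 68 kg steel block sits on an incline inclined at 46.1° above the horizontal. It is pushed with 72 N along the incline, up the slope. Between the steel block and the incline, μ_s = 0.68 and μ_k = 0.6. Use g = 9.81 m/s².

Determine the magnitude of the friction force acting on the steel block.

f ≈ 278 N (up the incline)

The normal reaction is N = m g cos θ = 462.6 N.
For equilibrium along the incline the friction force must supply f = m g sin θ − P = 480.7 − 72 = 408.7 N (positive meaning up-slope).
Maximum static friction available: μ_s N = 0.68 × 462.6 = 314.5 N.
Since |408.7| > 314.5 N, static friction cannot hold it; the steel block slides down the incline and kinetic friction applies: f = μ_k N = 0.6 × 462.6 = 278 N.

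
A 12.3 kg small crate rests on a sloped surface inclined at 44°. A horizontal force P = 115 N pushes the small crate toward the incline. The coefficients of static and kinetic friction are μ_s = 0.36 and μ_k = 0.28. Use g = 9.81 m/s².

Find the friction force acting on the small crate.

f ≈ 1.1 N (up the incline)

Normal direction: N = m g cos θ + P sin θ = 166.7 N.
Along the incline, the net driving force (taking up-slope positive) is P cos θ − m g sin θ = 82.72 − 83.82 = -1.095 N, so equilibrium requires friction f = 1.095 N (up-slope).
Maximum static friction: μ_s N = 0.36 × 166.7 = 60.01 N.
Since 1.095 N is within the 60.01 N limit, the small crate stays put and friction is exactly 1.1 N.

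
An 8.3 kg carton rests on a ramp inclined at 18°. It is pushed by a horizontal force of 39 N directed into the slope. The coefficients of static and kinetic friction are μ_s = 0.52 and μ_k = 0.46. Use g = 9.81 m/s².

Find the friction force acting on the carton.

The horizontal push has a component P sin θ into the surface, so N = m g cos θ + P sin θ = 77.44 + 12.05 = 89.49 N.
Along the incline, the net driving force (taking up-slope positive) is P cos θ − m g sin θ = 37.09 − 25.16 = 11.93 N, so equilibrium requires friction f = -11.93 N (down-slope).
Maximum static friction: μ_s N = 0.52 × 89.49 = 46.53 N.
|f_req| = 11.93 ≤ 46.53 N → the carton is in equilibrium; friction equals the required value.

f ≈ 11.9 N (down the incline)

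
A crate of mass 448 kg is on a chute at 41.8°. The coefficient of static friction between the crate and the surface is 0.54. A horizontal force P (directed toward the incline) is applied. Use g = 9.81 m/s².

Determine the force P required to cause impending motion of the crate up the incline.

At impending motion up the slope, friction acts down-slope at its limit: f = μ_s N.
Perpendicular to the incline: N = m g cos θ + P sin θ.
Along the incline: P cos θ = m g sin θ + μ_s N = m g sin θ + μ_s (m g cos θ + P sin θ).
Solving, P (cos θ − μ_s sin θ) = m g (sin θ + μ_s cos θ), so P = 448×9.81×(sin 41.8° + 0.54 cos 41.8°)/(cos 41.8° − 0.54 sin 41.8°) = 4390×1.069/0.3855 = 12200 N.

P ≈ 12200 N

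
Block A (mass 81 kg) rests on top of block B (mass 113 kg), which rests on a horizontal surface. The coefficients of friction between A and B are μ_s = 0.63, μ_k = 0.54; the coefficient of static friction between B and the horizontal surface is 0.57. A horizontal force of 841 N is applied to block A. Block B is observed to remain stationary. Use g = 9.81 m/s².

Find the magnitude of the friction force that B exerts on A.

f ≈ 429 N

Between the blocks, N₁ = m_A g = 794.6 N.
Maximum static friction on A from B: μ_s N₁ = 0.63×794.6 = 500.6 N.
Since P = 841 N > 500.6 N, A slides on B; the A–B friction is kinetic: f₁ = μ_k N₁ = 0.54×794.6 = 429 N.
By Newton's third law B feels 429 N forward from A. With B stationary, the floor's static friction on B balances it: f₂ = 429 N (well within μ_s(m_A+m_B)g = 1085 N).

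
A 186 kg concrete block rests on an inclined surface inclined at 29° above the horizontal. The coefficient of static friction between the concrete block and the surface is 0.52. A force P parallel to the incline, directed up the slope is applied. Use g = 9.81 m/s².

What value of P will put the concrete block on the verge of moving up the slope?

At impending motion up the slope, friction acts down-slope at its limit: f = μ_s N.
P is parallel to the surface, so N = m g cos θ = 1600 N.
Along the incline: P = m g sin θ + μ_s N = 885 + 0.52×1600 = 1710 N.

P ≈ 1710 N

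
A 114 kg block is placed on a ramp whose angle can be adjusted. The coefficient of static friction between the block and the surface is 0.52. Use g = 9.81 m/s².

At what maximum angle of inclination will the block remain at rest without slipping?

At the slip threshold, m g sin θ = μ_s · m g cos θ, so tan θ = μ_s.
θ_max = arctan(0.52) = 27.5°.

θ_max ≈ 27.5°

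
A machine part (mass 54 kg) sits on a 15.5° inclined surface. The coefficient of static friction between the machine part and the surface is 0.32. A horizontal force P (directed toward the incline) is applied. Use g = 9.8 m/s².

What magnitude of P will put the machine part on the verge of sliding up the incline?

At impending motion up the slope, friction acts down-slope at its limit: f = μ_s N.
Perpendicular to the incline: N = m g cos θ + P sin θ.
Along the incline: P cos θ = m g sin θ + μ_s N = m g sin θ + μ_s (m g cos θ + P sin θ).
Solving, P (cos θ − μ_s sin θ) = m g (sin θ + μ_s cos θ), so P = 54×9.8×(sin 15.5° + 0.32 cos 15.5°)/(cos 15.5° − 0.32 sin 15.5°) = 529×0.5756/0.8781 = 347 N.

P ≈ 347 N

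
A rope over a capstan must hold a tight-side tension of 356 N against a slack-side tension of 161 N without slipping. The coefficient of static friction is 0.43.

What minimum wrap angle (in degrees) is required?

β_min ≈ 106°

T₂/T₁ = e^{μβ} → β = ln(T₂/T₁)/μ.
β = ln(356/161)/0.43 = 0.7935/0.43 = 1.845 rad.
In degrees: β = 1.845 × 180/π = 106°.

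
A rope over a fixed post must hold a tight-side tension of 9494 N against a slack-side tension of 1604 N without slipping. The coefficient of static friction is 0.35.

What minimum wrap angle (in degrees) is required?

T₂/T₁ = e^{μβ} → β = ln(T₂/T₁)/μ.
β = ln(9494/1604)/0.35 = 1.778/0.35 = 5.08 rad.
In degrees: β = 5.08 × 180/π = 291°.

β_min ≈ 291°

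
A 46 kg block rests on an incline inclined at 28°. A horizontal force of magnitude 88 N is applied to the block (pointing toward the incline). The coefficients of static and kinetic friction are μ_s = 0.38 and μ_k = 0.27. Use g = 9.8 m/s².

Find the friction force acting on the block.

Normal direction: N = m g cos θ + P sin θ = 439.3 N.
Along the incline, the net driving force (taking up-slope positive) is P cos θ − m g sin θ = 77.7 − 211.6 = -133.9 N, so equilibrium requires friction f = 133.9 N (up-slope).
The limit of static friction is μ_s N = 167 N.
Since 133.9 N is within the 167 N limit, the block stays put and friction is exactly 134 N.

f ≈ 134 N (up the incline)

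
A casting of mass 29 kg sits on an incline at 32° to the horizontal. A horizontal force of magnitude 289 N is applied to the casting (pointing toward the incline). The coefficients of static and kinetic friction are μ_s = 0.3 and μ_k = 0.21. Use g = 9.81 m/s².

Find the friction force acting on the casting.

f ≈ 94.3 N (down the incline)

Normal direction: N = m g cos θ + P sin θ = 394.4 N.
Along the incline, the net driving force (taking up-slope positive) is P cos θ − m g sin θ = 245.1 − 150.8 = 94.33 N, so equilibrium requires friction f = -94.33 N (down-slope).
Maximum static friction: μ_s N = 0.3 × 394.4 = 118.3 N.
|f_req| = 94.33 ≤ 118.3 N → the casting is in equilibrium; friction equals the required value.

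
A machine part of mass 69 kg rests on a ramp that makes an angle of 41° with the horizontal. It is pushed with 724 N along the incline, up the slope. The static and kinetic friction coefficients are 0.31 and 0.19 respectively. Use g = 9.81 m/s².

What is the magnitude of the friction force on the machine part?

Perpendicular to the surface, N = m g cos θ = 69·9.81·cos 41° = 510.9 N.
Parallel to the incline, ΣF = 0 gives f = m g sin θ − P = 444.1 − 724 = -279.9 N (up-slope positive).
Static friction can supply at most μ_s N = 158.4 N.
|-279.9| exceeds 158.4 N, so the machine part slips up-slope; friction is kinetic, f = μ_k N = 0.19×510.9 = 97.1 N.

f ≈ 97.1 N (down the incline)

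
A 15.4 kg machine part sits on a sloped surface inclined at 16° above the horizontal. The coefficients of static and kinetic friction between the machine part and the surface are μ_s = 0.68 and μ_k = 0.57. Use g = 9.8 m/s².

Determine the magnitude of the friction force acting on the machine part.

f ≈ 41.6 N (up the incline)

Perpendicular to the surface, N = m g cos θ = 15.4·9.8·cos 16° = 145.1 N.
For equilibrium along the incline, friction must balance the weight component: f = m g sin θ = 41.6 N up the slope.
Maximum static friction available: μ_s N = 0.68 × 145.1 = 98.65 N.
Since |41.6| ≤ 98.65 N, the machine part remains in static equilibrium and friction takes exactly the required value.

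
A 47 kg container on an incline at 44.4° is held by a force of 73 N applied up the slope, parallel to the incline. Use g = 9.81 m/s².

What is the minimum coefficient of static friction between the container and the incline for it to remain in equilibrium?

N = m g cos θ = 329.4 N.
Friction must make up the shortfall along the incline: f = m g sin θ − P = 322.6 − 73 = 249.6 N.
At the threshold f = μ_s N, so μ_s,min = 249.6/329.4 = 0.758.

μ_s,min ≈ 0.758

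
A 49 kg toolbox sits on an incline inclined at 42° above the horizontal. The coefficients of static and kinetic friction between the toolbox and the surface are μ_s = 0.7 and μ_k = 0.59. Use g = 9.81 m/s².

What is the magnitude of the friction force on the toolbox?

f ≈ 211 N (up the incline)

Normal force: N = m g cos θ = 49 × 9.81 × cos 42° = 357.2 N.
Along the slope the weight component is m g sin θ = 321.6 N; friction must supply exactly this, acting up-slope.
Static friction can supply at most μ_s N = 250.1 N.
Since |321.6| > 250.1 N, static friction cannot hold it; the toolbox slides down the incline and kinetic friction applies: f = μ_k N = 0.59 × 357.2 = 211 N.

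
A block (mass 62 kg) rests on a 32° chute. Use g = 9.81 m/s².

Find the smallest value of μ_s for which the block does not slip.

μ_s,min ≈ 0.625

At the slip threshold m g sin θ = μ_s m g cos θ, so μ_s,min = tan θ.
μ_s,min = tan 32° = 0.625.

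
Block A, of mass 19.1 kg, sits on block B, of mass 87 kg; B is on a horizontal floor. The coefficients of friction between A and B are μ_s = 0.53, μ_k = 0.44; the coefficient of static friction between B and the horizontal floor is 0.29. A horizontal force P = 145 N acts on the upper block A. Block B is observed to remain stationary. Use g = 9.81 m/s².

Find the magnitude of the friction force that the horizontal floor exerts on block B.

Normal force at the A–B interface: N₁ = m_A g = 187.4 N.
So the A–B interface can sustain at most μ_s N₁ = 99.31 N of static friction.
P = 145 N exceeds that limit, so A slips over B and the interface friction becomes kinetic: f₁ = μ_k N₁ = 0.44×187.4 = 82.4 N.
By Newton's third law B feels 82.4 N forward from A. With B stationary, the floor's static friction on B balances it: f₂ = 82.4 N (well within μ_s(m_A+m_B)g = 301.8 N).

f ≈ 82.4 N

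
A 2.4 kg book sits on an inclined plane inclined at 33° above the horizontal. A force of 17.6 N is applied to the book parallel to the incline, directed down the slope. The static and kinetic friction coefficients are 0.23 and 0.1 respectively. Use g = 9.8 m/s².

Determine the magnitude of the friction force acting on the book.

Normal force: N = m g cos θ = 2.4 × 9.8 × cos 33° = 19.73 N.
Parallel to the incline, ΣF = 0 gives f = m g sin θ + P = 12.81 + 17.6 = 30.41 N (up-slope positive).
The static-friction ceiling is μ_s N = 0.23 × 19.73 = 4.537 N.
Since |30.41| > 4.537 N, static friction cannot hold it; the book slides down the incline and kinetic friction applies: f = μ_k N = 0.1 × 19.73 = 1.97 N.

f ≈ 1.97 N (up the incline)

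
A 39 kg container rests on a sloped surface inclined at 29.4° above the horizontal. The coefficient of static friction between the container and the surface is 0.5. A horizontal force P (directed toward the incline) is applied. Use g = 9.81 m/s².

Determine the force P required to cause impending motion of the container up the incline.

At impending motion up the slope, friction acts down-slope at its limit: f = μ_s N.
Perpendicular to the incline: N = m g cos θ + P sin θ.
Along the incline: P cos θ = m g sin θ + μ_s N = m g sin θ + μ_s (m g cos θ + P sin θ).
Solving, P (cos θ − μ_s sin θ) = m g (sin θ + μ_s cos θ), so P = 39×9.81×(sin 29.4° + 0.5 cos 29.4°)/(cos 29.4° − 0.5 sin 29.4°) = 383×0.9265/0.6258 = 566 N.

P ≈ 566 N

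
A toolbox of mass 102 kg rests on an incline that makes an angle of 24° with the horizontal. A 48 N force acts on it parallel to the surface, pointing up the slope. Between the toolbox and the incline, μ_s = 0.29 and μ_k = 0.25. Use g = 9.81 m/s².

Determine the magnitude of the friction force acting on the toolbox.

The normal reaction is N = m g cos θ = 914.1 N.
For equilibrium along the incline the friction force must supply f = m g sin θ − P = 407 − 48 = 359 N (positive meaning up-slope).
The static-friction ceiling is μ_s N = 0.29 × 914.1 = 265.1 N.
Since |359| > 265.1 N, static friction cannot hold it; the toolbox slides down the incline and kinetic friction applies: f = μ_k N = 0.25 × 914.1 = 229 N.

f ≈ 229 N (up the incline)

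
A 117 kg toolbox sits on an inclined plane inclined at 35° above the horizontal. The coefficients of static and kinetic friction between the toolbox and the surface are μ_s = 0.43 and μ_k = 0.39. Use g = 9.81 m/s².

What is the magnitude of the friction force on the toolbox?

f ≈ 367 N (up the incline)

The normal reaction is N = m g cos θ = 940.2 N.
For equilibrium along the incline, friction must balance the weight component: f = m g sin θ = 658.3 N up the slope.
The static-friction ceiling is μ_s N = 0.43 × 940.2 = 404.3 N.
|658.3| exceeds 404.3 N, so the toolbox slips down-slope; friction is kinetic, f = μ_k N = 0.39×940.2 = 367 N.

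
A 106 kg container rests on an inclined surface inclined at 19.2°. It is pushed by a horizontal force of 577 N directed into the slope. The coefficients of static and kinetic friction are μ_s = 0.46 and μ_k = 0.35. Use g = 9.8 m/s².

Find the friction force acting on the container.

f ≈ 203 N (down the incline)

The horizontal push has a component P sin θ into the surface, so N = m g cos θ + P sin θ = 981 + 189.8 = 1171 N.
Along the incline, the net driving force (taking up-slope positive) is P cos θ − m g sin θ = 544.9 − 341.6 = 203.3 N, so equilibrium requires friction f = -203.3 N (down-slope).
The limit of static friction is μ_s N = 538.6 N.
Since 203.3 N is within the 538.6 N limit, the container stays put and friction is exactly 203 N.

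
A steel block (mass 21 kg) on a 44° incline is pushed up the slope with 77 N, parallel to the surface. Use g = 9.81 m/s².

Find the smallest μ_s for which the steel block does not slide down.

μ_s,min ≈ 0.446

N = m g cos θ = 148.2 N.
Friction must make up the shortfall along the incline: f = m g sin θ − P = 143.1 − 77 = 66.11 N.
At the threshold f = μ_s N, so μ_s,min = 66.11/148.2 = 0.446.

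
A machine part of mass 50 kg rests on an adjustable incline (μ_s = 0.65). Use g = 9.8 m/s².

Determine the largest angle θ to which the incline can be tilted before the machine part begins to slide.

At the slip threshold, m g sin θ = μ_s · m g cos θ, so tan θ = μ_s.
θ_max = arctan(0.65) = 33°.

θ_max ≈ 33°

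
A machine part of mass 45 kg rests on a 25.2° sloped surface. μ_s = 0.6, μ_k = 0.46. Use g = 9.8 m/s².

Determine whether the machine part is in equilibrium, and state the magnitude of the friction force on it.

N = m g cos θ = 399 N.
Down-slope weight component: m g sin θ = 188 N.
μ_s N = 239 N.
188 ≤ 239 N, so it stays put; friction = 188 N.

f ≈ 188 N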